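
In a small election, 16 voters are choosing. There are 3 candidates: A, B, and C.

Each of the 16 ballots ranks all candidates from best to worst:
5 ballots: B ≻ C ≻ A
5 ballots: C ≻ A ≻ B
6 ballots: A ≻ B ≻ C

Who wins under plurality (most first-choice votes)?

A

First-place votes: A 6, B 5, C 5.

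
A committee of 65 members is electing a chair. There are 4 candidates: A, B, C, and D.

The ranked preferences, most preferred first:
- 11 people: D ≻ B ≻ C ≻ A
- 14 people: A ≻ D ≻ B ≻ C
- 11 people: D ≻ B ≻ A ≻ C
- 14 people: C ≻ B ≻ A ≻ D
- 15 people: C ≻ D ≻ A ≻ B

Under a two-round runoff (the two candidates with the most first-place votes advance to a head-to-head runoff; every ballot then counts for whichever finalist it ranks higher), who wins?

Round 1 first-place votes: A 14, B 0, C 29, D 22. C and D advance.
Runoff: C is ranked above D on 29 ballots, D above C on 36.

D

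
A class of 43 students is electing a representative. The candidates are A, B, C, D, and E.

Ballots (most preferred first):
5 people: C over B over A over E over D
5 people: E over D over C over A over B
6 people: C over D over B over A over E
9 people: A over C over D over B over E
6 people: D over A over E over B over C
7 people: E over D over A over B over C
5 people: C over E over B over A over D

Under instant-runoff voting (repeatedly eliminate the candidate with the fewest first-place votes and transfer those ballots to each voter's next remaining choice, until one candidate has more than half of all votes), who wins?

Round 1: A 9, B 0, C 16, D 6, E 12. B eliminated.
Round 2: A 9, C 16, D 6, E 12. D eliminated.
Round 3: A 15, C 16, E 12. E eliminated.
Round 4: A 22, C 21. A has a majority (≥22).

A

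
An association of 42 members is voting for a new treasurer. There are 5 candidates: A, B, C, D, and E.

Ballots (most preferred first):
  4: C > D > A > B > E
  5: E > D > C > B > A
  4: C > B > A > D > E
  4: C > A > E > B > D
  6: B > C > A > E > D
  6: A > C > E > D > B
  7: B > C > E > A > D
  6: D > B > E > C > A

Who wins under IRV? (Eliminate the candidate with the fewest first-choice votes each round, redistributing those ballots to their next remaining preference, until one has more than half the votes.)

C

Round 1: A 6, B 13, C 12, D 6, E 5. E eliminated.
Round 2: A 6, B 13, C 12, D 11. A eliminated.
Round 3: B 13, C 18, D 11. D eliminated.
Round 4: B 19, C 23. C has a majority (≥22).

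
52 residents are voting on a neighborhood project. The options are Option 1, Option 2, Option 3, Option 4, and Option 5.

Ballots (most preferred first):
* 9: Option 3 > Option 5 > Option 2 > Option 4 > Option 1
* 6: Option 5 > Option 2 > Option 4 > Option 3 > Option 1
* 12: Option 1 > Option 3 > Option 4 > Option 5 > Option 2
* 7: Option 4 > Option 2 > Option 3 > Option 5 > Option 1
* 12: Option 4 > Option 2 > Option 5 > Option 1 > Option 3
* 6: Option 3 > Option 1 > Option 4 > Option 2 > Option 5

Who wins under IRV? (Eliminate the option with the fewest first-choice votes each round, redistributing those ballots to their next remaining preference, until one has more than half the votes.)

Round 1: Option 1 12, Option 2 0, Option 3 15, Option 4 19, Option 5 6. Option 2 eliminated.
Round 2: Option 1 12, Option 3 15, Option 4 19, Option 5 6. Option 5 eliminated.
Round 3: Option 1 12, Option 3 15, Option 4 25. Option 1 eliminated.
Round 4: Option 3 27, Option 4 25. Option 3 has a majority (≥27).

Option 3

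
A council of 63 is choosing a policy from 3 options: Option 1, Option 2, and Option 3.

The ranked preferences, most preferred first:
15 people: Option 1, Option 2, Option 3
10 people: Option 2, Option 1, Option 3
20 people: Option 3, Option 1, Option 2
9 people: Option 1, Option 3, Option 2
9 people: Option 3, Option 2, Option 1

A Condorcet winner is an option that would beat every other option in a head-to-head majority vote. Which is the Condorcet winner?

Option 1 vs Option 2: 44–19
Option 1 vs Option 3: 34–29
Option 1 beats every other option.

Option 1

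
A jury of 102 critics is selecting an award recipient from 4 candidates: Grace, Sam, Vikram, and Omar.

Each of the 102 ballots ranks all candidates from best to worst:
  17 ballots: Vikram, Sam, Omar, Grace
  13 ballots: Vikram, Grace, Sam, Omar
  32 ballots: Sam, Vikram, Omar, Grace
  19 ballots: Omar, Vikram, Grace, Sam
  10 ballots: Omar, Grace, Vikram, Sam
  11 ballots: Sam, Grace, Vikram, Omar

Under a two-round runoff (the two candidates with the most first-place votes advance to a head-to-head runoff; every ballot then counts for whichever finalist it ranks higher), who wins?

Round 1 first-place votes: Grace 0, Sam 43, Vikram 30, Omar 29. Sam and Vikram advance.
Runoff: Sam is ranked above Vikram on 43 ballots, Vikram above Sam on 59.

Vikram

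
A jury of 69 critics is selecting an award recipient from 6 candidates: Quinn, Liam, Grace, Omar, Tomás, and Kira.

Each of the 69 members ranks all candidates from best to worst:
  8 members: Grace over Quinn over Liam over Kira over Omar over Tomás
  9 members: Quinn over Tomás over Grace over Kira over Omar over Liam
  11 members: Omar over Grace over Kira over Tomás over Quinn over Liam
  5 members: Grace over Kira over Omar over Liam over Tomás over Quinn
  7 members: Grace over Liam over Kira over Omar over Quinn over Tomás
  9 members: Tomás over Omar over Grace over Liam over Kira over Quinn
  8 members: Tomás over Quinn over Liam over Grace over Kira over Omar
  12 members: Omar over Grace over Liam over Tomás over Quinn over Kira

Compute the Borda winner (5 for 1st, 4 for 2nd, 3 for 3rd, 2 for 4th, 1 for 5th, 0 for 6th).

Grace

Quinn: 8×4 + 9×5 + 11×1 + 5×0 + 7×1 + 9×0 + 8×4 + 12×1 = 139
Liam: 8×3 + 9×0 + 11×0 + 5×2 + 7×4 + 9×2 + 8×3 + 12×3 = 140
Grace: 8×5 + 9×3 + 11×4 + 5×5 + 7×5 + 9×3 + 8×2 + 12×4 = 262
Omar: 8×1 + 9×1 + 11×5 + 5×3 + 7×2 + 9×4 + 8×0 + 12×5 = 197
Tomás: 8×0 + 9×4 + 11×2 + 5×1 + 7×0 + 9×5 + 8×5 + 12×2 = 172
Kira: 8×2 + 9×2 + 11×3 + 5×4 + 7×3 + 9×1 + 8×1 + 12×0 = 125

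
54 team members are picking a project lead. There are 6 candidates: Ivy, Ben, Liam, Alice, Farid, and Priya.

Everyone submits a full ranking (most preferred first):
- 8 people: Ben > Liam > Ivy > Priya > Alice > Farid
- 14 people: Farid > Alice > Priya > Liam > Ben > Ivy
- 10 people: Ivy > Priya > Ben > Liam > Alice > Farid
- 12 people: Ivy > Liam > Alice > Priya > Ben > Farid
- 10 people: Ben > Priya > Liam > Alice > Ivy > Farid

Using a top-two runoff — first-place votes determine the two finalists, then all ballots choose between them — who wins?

Round 1 first-place votes: Ivy 22, Ben 18, Liam 0, Alice 0, Farid 14, Priya 0. Ivy and Ben advance.
Runoff: Ivy is ranked above Ben on 22 ballots, Ben above Ivy on 32.

Ben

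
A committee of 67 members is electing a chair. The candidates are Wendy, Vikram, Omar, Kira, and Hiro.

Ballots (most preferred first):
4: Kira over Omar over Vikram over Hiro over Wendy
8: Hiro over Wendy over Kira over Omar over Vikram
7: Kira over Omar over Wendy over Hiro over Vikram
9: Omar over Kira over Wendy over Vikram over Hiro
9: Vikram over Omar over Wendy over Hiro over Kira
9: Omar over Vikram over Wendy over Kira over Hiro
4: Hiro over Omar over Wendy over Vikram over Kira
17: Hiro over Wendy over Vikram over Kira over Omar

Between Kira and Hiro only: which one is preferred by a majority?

Kira is ranked above Hiro on 29 ballots; Hiro above Kira on 38.

Hiro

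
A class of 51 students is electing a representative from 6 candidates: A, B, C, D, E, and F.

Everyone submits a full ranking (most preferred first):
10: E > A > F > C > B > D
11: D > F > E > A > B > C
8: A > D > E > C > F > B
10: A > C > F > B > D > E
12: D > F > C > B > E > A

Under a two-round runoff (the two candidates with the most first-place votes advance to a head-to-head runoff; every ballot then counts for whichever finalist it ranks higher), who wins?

Round 1 first-place votes: A 18, B 0, C 0, D 23, E 10, F 0. D and A advance.
Runoff: D is ranked above A on 23 ballots, A above D on 28.

A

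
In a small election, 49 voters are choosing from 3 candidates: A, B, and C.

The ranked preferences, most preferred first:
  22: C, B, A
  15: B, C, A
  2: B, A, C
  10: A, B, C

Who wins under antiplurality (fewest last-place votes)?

B

Last-place votes: A 37, B 0, C 12.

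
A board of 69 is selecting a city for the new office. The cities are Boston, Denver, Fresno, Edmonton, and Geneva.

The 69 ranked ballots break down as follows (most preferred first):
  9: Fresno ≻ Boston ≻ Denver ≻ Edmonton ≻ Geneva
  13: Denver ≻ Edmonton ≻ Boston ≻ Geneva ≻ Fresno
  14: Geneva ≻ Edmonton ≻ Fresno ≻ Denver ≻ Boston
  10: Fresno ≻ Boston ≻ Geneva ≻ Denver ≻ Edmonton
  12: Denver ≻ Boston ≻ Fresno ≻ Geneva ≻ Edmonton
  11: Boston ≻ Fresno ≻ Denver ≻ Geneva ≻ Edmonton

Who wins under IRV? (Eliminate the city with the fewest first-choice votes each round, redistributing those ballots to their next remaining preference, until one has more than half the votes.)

Round 1: Boston 11, Denver 25, Fresno 19, Edmonton 0, Geneva 14. Edmonton eliminated.
Round 2: Boston 11, Denver 25, Fresno 19, Geneva 14. Boston eliminated.
Round 3: Denver 25, Fresno 30, Geneva 14. Geneva eliminated.
Round 4: Denver 25, Fresno 44. Fresno has a majority (≥35).

Fresno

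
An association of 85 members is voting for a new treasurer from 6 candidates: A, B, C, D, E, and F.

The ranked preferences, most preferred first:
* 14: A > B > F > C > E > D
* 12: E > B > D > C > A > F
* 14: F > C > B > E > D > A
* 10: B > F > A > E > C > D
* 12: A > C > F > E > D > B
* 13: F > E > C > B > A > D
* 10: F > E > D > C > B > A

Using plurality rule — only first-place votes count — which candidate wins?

F

First-place votes: A 26, B 10, C 0, D 0, E 12, F 37.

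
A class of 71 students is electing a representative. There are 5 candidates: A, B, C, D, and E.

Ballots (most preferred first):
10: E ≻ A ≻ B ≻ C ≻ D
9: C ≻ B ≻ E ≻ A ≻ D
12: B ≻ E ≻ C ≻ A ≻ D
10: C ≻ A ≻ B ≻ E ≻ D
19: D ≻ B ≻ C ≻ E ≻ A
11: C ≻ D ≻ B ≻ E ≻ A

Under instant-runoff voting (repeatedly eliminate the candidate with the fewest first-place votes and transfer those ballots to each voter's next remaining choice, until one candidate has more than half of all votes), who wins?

Round 1: A 0, B 12, C 30, D 19, E 10. A eliminated.
Round 2: B 12, C 30, D 19, E 10. E eliminated.
Round 3: B 22, C 30, D 19. D eliminated.
Round 4: B 41, C 30. B has a majority (≥36).

B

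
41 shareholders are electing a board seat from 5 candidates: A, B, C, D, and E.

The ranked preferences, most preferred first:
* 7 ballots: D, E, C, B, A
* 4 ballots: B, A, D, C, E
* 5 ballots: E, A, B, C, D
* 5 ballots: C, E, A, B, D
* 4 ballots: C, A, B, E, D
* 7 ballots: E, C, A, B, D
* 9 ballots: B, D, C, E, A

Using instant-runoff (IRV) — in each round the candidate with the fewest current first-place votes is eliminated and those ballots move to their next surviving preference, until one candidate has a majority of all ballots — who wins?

Round 1: A 0, B 13, C 9, D 7, E 12. A eliminated.
Round 2: B 13, C 9, D 7, E 12. D eliminated.
Round 3: B 13, C 9, E 19. C eliminated.
Round 4: B 17, E 24. E has a majority (≥21).

E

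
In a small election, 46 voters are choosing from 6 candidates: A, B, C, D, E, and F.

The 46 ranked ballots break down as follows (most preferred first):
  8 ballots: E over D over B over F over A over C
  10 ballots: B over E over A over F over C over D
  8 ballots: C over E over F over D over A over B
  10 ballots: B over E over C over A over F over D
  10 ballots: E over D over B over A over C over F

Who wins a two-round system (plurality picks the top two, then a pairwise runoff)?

E

Round 1 first-place votes: A 0, B 20, C 8, D 0, E 18, F 0. B and E advance.
Runoff: B is ranked above E on 20 ballots, E above B on 26.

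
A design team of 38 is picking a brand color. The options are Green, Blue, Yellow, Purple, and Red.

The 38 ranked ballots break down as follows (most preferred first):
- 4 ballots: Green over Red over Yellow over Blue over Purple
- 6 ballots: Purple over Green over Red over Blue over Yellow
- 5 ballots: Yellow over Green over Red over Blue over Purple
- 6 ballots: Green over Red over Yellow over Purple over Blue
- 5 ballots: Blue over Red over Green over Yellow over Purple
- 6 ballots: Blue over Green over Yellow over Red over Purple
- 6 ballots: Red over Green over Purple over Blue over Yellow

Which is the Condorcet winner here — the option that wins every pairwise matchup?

Green vs Blue: 27–11
Green vs Yellow: 33–5
Green vs Purple: 32–6
Green vs Red: 27–11
Green beats every other option.

Green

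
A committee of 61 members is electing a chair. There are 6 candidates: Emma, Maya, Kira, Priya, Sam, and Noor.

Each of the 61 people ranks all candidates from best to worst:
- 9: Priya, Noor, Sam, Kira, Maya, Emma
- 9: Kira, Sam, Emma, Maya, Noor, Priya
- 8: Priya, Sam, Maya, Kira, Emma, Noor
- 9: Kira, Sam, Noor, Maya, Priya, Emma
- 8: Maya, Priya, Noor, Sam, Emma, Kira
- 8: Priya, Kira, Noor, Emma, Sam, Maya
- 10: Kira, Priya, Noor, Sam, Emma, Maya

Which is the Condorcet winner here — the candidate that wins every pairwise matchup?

Priya vs Emma: 52–9
Priya vs Maya: 35–26
Priya vs Kira: 33–28
Priya vs Sam: 43–18
Priya vs Noor: 43–18
Priya beats every other candidate.

Priya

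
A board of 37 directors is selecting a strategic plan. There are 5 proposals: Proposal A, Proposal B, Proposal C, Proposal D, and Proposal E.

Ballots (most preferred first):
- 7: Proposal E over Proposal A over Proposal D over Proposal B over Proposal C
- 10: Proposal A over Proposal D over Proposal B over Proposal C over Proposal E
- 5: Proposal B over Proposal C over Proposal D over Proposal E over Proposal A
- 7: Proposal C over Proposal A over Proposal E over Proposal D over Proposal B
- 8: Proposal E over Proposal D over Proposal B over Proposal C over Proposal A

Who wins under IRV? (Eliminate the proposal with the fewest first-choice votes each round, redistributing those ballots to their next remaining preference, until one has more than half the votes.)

Round 1: Proposal A 10, Proposal B 5, Proposal C 7, Proposal D 0, Proposal E 15. Proposal D eliminated.
Round 2: Proposal A 10, Proposal B 5, Proposal C 7, Proposal E 15. Proposal B eliminated.
Round 3: Proposal A 10, Proposal C 12, Proposal E 15. Proposal A eliminated.
Round 4: Proposal C 22, Proposal E 15. Proposal C has a majority (≥19).

Proposal C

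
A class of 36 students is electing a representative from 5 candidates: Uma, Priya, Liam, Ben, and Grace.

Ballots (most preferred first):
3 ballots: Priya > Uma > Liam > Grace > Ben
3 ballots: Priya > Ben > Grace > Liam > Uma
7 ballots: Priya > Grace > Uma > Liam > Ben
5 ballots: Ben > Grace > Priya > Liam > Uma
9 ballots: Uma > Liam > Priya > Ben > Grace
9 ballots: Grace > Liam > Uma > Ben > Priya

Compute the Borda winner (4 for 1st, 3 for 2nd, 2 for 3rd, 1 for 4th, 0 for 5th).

Uma: 3×3 + 3×0 + 7×2 + 5×0 + 9×4 + 9×2 = 77
Priya: 3×4 + 3×4 + 7×4 + 5×2 + 9×2 + 9×0 = 80
Liam: 3×2 + 3×1 + 7×1 + 5×1 + 9×3 + 9×3 = 75
Ben: 3×0 + 3×3 + 7×0 + 5×4 + 9×1 + 9×1 = 47
Grace: 3×1 + 3×2 + 7×3 + 5×3 + 9×0 + 9×4 = 81

Grace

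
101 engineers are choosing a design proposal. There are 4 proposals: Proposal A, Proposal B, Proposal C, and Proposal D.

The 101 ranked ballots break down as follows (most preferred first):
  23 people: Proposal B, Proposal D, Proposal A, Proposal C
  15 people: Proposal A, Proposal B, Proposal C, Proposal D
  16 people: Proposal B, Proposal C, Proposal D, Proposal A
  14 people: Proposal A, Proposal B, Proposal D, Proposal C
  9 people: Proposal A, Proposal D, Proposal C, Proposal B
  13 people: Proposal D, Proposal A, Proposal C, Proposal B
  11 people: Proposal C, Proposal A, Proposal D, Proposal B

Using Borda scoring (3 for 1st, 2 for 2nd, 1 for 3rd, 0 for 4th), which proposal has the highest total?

Proposal A: 23×1 + 15×3 + 16×0 + 14×3 + 9×3 + 13×2 + 11×2 = 185
Proposal B: 23×3 + 15×2 + 16×3 + 14×2 + 9×0 + 13×0 + 11×0 = 175
Proposal C: 23×0 + 15×1 + 16×2 + 14×0 + 9×1 + 13×1 + 11×3 = 102
Proposal D: 23×2 + 15×0 + 16×1 + 14×1 + 9×2 + 13×3 + 11×1 = 144

Proposal A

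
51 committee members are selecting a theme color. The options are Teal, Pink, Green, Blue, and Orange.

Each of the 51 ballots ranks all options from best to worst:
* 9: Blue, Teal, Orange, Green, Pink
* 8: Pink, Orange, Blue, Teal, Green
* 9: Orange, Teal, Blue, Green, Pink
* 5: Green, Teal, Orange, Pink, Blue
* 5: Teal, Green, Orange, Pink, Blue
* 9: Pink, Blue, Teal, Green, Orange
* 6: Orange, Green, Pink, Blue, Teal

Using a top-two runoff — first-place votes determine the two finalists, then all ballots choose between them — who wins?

Round 1 first-place votes: Teal 5, Pink 17, Green 5, Blue 9, Orange 15. Pink and Orange advance.
Runoff: Pink is ranked above Orange on 17 ballots, Orange above Pink on 34.

Orange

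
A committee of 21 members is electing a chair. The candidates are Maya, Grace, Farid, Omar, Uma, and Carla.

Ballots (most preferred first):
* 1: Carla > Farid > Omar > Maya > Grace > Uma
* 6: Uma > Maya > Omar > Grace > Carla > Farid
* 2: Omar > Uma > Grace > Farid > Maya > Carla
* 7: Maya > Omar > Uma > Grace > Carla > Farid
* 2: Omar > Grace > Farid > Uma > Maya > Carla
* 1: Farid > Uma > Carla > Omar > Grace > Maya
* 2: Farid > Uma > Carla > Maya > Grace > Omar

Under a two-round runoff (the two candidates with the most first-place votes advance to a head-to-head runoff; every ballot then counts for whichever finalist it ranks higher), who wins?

Uma

Round 1 first-place votes: Maya 7, Grace 0, Farid 3, Omar 4, Uma 6, Carla 1. Maya and Uma advance.
Runoff: Maya is ranked above Uma on 8 ballots, Uma above Maya on 13.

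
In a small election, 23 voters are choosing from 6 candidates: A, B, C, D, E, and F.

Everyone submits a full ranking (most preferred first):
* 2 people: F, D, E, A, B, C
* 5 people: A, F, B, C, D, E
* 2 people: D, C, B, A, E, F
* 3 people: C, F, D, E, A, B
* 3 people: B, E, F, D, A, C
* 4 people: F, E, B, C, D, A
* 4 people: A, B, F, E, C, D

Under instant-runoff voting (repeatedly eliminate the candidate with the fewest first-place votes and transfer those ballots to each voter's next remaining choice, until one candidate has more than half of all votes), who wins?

Round 1: A 9, B 3, C 3, D 2, E 0, F 6. E eliminated.
Round 2: A 9, B 3, C 3, D 2, F 6. D eliminated.
Round 3: A 9, B 3, C 5, F 6. B eliminated.
Round 4: A 9, C 5, F 9. C eliminated.
Round 5: A 11, F 12. F has a majority (≥12).

F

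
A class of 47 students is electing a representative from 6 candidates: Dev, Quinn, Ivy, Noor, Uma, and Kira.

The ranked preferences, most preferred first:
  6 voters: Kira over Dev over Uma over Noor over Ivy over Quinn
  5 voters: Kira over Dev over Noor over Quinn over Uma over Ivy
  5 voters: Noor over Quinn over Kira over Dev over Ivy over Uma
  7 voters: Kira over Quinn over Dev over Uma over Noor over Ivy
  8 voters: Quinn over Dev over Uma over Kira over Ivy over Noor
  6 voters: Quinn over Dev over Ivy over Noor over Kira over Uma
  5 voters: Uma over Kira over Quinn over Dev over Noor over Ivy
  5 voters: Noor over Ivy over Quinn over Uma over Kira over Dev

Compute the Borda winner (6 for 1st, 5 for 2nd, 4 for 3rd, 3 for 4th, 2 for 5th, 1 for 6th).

Dev: 6×5 + 5×5 + 5×3 + 7×4 + 8×5 + 6×5 + 5×3 + 5×1 = 188
Quinn: 6×1 + 5×3 + 5×5 + 7×5 + 8×6 + 6×6 + 5×4 + 5×4 = 205
Ivy: 6×2 + 5×1 + 5×2 + 7×1 + 8×2 + 6×4 + 5×1 + 5×5 = 104
Noor: 6×3 + 5×4 + 5×6 + 7×2 + 8×1 + 6×3 + 5×2 + 5×6 = 148
Uma: 6×4 + 5×2 + 5×1 + 7×3 + 8×4 + 6×1 + 5×6 + 5×3 = 143
Kira: 6×6 + 5×6 + 5×4 + 7×6 + 8×3 + 6×2 + 5×5 + 5×2 = 199

Quinn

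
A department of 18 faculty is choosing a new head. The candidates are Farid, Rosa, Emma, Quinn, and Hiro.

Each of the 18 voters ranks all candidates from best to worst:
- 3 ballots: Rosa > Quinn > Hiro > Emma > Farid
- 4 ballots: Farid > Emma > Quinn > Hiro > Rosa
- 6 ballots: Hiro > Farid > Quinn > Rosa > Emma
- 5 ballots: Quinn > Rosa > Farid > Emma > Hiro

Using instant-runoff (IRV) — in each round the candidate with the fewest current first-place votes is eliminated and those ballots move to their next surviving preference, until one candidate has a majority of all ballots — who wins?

Quinn

Round 1: Farid 4, Rosa 3, Emma 0, Quinn 5, Hiro 6. Emma eliminated.
Round 2: Farid 4, Rosa 3, Quinn 5, Hiro 6. Rosa eliminated.
Round 3: Farid 4, Quinn 8, Hiro 6. Farid eliminated.
Round 4: Quinn 12, Hiro 6. Quinn has a majority (≥10).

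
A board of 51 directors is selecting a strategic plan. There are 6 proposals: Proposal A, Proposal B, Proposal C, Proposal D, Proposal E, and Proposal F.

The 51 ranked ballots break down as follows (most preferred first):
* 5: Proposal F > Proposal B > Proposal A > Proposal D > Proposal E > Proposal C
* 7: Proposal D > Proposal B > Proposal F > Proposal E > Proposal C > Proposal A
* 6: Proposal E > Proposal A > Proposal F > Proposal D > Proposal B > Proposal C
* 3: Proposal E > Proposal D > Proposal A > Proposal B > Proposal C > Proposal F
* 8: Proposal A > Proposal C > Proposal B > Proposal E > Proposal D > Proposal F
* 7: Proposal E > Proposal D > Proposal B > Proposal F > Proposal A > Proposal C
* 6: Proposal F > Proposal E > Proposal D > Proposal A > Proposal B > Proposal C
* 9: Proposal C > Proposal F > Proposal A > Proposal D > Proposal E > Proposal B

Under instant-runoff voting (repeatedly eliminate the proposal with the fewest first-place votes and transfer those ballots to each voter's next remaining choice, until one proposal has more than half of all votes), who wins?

Round 1: Proposal A 8, Proposal B 0, Proposal C 9, Proposal D 7, Proposal E 16, Proposal F 11. Proposal B eliminated.
Round 2: Proposal A 8, Proposal C 9, Proposal D 7, Proposal E 16, Proposal F 11. Proposal D eliminated.
Round 3: Proposal A 8, Proposal C 9, Proposal E 16, Proposal F 18. Proposal A eliminated.
Round 4: Proposal C 17, Proposal E 16, Proposal F 18. Proposal E eliminated.
Round 5: Proposal C 20, Proposal F 31. Proposal F has a majority (≥26).

Proposal F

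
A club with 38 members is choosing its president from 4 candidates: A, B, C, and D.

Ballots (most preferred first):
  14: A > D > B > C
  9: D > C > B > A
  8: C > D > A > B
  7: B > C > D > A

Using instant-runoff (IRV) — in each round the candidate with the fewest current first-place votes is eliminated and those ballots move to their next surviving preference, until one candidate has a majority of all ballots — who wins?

C

Round 1: A 14, B 7, C 8, D 9. B eliminated.
Round 2: A 14, C 15, D 9. D eliminated.
Round 3: A 14, C 24. C has a majority (≥20).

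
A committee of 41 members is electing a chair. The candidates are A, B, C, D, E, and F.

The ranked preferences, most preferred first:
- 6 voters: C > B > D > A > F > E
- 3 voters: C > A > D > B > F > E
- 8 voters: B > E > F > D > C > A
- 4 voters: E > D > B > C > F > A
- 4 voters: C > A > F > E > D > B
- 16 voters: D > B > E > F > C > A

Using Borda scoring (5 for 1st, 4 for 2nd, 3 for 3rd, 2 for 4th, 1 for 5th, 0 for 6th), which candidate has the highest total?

A: 6×2 + 3×4 + 8×0 + 4×0 + 4×4 + 16×0 = 40
B: 6×4 + 3×2 + 8×5 + 4×3 + 4×0 + 16×4 = 146
C: 6×5 + 3×5 + 8×1 + 4×2 + 4×5 + 16×1 = 97
D: 6×3 + 3×3 + 8×2 + 4×4 + 4×1 + 16×5 = 143
E: 6×0 + 3×0 + 8×4 + 4×5 + 4×2 + 16×3 = 108
F: 6×1 + 3×1 + 8×3 + 4×1 + 4×3 + 16×2 = 81

B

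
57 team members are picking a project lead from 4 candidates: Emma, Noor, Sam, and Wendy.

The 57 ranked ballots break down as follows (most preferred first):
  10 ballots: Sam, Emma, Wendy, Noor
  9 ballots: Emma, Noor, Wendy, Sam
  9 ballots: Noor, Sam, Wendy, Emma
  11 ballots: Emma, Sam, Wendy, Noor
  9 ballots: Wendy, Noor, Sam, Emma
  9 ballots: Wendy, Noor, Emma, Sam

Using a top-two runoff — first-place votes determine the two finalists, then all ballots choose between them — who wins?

Round 1 first-place votes: Emma 20, Noor 9, Sam 10, Wendy 18. Emma and Wendy advance.
Runoff: Emma is ranked above Wendy on 30 ballots, Wendy above Emma on 27.

Emma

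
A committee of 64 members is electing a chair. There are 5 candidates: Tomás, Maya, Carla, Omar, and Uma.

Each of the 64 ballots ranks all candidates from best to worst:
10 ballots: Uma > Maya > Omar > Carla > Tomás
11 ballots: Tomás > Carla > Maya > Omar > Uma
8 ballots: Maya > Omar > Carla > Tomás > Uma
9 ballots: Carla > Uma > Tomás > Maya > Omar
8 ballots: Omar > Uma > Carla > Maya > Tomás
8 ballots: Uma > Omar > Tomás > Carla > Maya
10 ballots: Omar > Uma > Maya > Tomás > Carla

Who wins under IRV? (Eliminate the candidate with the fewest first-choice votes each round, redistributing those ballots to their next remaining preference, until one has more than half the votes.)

Omar

Round 1: Tomás 11, Maya 8, Carla 9, Omar 18, Uma 18. Maya eliminated.
Round 2: Tomás 11, Carla 9, Omar 26, Uma 18. Carla eliminated.
Round 3: Tomás 11, Omar 26, Uma 27. Tomás eliminated.
Round 4: Omar 37, Uma 27. Omar has a majority (≥33).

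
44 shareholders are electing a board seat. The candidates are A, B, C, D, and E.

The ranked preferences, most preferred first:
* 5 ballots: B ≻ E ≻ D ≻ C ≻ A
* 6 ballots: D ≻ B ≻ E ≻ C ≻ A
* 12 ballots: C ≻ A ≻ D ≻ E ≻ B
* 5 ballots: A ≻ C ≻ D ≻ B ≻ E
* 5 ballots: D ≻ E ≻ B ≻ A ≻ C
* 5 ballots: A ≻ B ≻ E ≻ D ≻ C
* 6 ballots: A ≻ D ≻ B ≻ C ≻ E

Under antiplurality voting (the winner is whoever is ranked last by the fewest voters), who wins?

Last-place votes: A 11, B 12, C 10, D 0, E 11.

D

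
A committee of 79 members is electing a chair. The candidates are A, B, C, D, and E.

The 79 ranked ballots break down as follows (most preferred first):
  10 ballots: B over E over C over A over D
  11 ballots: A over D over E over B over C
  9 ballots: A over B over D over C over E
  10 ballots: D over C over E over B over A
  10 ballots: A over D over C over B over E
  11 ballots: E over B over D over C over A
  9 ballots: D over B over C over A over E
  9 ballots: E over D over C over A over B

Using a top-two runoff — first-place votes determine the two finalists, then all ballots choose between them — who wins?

Round 1 first-place votes: A 30, B 10, C 0, D 19, E 20. A and E advance.
Runoff: A is ranked above E on 39 ballots, E above A on 40.

E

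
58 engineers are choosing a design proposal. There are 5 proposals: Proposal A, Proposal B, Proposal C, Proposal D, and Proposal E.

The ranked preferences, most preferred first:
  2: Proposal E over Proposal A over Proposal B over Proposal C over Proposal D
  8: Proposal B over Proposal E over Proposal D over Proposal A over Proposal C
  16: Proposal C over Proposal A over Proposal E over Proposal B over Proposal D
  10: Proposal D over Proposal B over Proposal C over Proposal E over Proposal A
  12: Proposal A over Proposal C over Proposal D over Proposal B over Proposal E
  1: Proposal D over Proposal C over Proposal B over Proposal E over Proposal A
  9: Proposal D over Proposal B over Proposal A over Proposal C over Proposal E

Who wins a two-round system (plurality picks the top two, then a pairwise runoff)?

Proposal C

Round 1 first-place votes: Proposal A 12, Proposal B 8, Proposal C 16, Proposal D 20, Proposal E 2. Proposal D and Proposal C advance.
Runoff: Proposal D is ranked above Proposal C on 28 ballots, Proposal C above Proposal D on 30.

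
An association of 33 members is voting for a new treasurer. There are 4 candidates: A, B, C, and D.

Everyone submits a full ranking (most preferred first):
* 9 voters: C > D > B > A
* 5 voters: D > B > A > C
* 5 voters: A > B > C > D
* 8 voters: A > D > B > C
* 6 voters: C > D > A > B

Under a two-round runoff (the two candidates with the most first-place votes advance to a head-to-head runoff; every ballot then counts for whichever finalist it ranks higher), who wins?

A

Round 1 first-place votes: A 13, B 0, C 15, D 5. C and A advance.
Runoff: C is ranked above A on 15 ballots, A above C on 18.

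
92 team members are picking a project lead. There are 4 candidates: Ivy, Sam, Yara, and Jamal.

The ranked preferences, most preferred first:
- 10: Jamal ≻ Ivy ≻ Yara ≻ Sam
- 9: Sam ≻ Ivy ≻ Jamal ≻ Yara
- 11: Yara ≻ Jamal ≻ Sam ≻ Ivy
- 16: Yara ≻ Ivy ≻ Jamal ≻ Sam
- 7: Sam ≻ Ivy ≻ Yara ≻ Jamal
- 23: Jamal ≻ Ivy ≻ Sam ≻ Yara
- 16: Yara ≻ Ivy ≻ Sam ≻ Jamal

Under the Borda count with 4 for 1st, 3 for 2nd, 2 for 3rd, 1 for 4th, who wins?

Ivy: 10×3 + 9×3 + 11×1 + 16×3 + 7×3 + 23×3 + 16×3 = 254
Sam: 10×1 + 9×4 + 11×2 + 16×1 + 7×4 + 23×2 + 16×2 = 190
Yara: 10×2 + 9×1 + 11×4 + 16×4 + 7×2 + 23×1 + 16×4 = 238
Jamal: 10×4 + 9×2 + 11×3 + 16×2 + 7×1 + 23×4 + 16×1 = 238

Ivy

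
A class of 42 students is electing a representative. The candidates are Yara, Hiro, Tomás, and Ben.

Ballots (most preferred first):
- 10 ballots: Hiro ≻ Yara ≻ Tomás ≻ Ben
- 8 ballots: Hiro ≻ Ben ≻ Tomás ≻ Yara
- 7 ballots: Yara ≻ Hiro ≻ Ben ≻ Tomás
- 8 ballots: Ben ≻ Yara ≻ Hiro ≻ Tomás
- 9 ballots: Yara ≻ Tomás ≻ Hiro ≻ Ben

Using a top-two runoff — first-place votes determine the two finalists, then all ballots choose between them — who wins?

Round 1 first-place votes: Yara 16, Hiro 18, Tomás 0, Ben 8. Hiro and Yara advance.
Runoff: Hiro is ranked above Yara on 18 ballots, Yara above Hiro on 24.

Yara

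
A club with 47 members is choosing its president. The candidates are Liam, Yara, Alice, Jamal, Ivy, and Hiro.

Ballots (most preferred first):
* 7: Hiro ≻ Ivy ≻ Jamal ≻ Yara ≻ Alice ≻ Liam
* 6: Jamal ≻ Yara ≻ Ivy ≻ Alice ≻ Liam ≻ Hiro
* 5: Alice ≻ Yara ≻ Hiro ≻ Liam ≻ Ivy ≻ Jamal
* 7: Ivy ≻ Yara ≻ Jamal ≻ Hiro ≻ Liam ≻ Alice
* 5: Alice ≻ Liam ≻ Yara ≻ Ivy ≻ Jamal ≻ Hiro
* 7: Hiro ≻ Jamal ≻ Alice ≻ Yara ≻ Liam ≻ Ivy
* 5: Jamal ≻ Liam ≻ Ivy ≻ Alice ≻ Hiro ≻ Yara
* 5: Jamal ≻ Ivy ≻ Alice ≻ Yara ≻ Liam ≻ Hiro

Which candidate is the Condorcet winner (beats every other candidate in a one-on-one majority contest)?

Ivy

Ivy vs Liam: 25–22
Ivy vs Yara: 24–23
Ivy vs Alice: 30–17
Ivy vs Jamal: 24–23
Ivy vs Hiro: 28–19
Ivy beats every other candidate.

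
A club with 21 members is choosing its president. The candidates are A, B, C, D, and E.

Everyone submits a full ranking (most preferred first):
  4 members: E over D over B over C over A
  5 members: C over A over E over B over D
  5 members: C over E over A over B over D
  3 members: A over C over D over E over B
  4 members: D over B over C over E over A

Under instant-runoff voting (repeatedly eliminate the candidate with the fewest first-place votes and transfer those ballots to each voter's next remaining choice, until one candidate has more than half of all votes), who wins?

Round 1: A 3, B 0, C 10, D 4, E 4. B eliminated.
Round 2: A 3, C 10, D 4, E 4. A eliminated.
Round 3: C 13, D 4, E 4. C has a majority (≥11).

C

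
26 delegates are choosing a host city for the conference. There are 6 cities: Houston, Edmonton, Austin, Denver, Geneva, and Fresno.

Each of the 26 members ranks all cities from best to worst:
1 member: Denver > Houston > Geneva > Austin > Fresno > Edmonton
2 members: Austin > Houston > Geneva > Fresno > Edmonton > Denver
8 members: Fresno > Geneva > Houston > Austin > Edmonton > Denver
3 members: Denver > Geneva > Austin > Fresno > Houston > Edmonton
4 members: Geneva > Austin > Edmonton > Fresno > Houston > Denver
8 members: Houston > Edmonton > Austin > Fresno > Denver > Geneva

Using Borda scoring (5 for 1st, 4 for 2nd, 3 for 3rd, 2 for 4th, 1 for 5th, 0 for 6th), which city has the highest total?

Houston

Houston: 1×4 + 2×4 + 8×3 + 3×1 + 4×1 + 8×5 = 83
Edmonton: 1×0 + 2×1 + 8×1 + 3×0 + 4×3 + 8×4 = 54
Austin: 1×2 + 2×5 + 8×2 + 3×3 + 4×4 + 8×3 = 77
Denver: 1×5 + 2×0 + 8×0 + 3×5 + 4×0 + 8×1 = 28
Geneva: 1×3 + 2×3 + 8×4 + 3×4 + 4×5 + 8×0 = 73
Fresno: 1×1 + 2×2 + 8×5 + 3×2 + 4×2 + 8×2 = 75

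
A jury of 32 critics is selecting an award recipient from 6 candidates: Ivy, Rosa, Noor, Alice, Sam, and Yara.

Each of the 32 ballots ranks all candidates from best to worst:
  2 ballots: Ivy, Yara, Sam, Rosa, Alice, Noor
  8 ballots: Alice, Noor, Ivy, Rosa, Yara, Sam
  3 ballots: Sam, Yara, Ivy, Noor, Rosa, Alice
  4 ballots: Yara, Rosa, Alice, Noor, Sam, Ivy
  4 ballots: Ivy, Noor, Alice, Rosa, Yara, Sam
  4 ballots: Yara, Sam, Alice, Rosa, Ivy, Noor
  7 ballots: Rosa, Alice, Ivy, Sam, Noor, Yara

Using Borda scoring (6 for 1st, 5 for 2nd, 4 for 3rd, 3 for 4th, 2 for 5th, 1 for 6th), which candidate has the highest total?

Ivy: 2×6 + 8×4 + 3×4 + 4×1 + 4×6 + 4×2 + 7×4 = 120
Rosa: 2×3 + 8×3 + 3×2 + 4×5 + 4×3 + 4×3 + 7×6 = 122
Noor: 2×1 + 8×5 + 3×3 + 4×3 + 4×5 + 4×1 + 7×2 = 101
Alice: 2×2 + 8×6 + 3×1 + 4×4 + 4×4 + 4×4 + 7×5 = 138
Sam: 2×4 + 8×1 + 3×6 + 4×2 + 4×1 + 4×5 + 7×3 = 87
Yara: 2×5 + 8×2 + 3×5 + 4×6 + 4×2 + 4×6 + 7×1 = 104

Alice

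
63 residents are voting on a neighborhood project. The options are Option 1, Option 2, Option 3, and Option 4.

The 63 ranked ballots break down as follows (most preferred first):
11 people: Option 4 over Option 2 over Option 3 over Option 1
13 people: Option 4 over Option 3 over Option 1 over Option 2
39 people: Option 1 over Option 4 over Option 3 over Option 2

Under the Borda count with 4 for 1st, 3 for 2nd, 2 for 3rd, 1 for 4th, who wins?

Option 4

Option 1: 11×1 + 13×2 + 39×4 = 193
Option 2: 11×3 + 13×1 + 39×1 = 85
Option 3: 11×2 + 13×3 + 39×2 = 139
Option 4: 11×4 + 13×4 + 39×3 = 213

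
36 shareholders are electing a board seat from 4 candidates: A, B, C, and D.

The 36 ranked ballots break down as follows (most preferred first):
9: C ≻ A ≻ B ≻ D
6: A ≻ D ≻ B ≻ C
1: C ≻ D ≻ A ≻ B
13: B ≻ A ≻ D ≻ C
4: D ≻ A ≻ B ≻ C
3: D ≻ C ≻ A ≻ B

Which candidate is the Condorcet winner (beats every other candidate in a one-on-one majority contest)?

A vs B: 23–13
A vs C: 23–13
A vs D: 28–8
A beats every other candidate.

A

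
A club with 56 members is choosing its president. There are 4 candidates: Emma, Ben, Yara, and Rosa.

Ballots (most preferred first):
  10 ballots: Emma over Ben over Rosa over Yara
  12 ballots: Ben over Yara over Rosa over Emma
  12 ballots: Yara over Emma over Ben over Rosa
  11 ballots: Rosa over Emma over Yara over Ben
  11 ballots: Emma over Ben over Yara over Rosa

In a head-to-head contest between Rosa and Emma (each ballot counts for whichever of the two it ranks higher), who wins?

Rosa is ranked above Emma on 23 ballots; Emma above Rosa on 33.

Emma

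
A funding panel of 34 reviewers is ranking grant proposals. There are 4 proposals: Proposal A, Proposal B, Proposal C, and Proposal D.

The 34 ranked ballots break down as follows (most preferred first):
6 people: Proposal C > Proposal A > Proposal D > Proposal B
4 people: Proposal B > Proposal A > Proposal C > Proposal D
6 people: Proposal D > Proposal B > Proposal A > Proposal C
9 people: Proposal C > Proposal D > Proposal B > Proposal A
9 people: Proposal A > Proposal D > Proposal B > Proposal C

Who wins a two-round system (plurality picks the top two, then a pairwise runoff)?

Proposal A

Round 1 first-place votes: Proposal A 9, Proposal B 4, Proposal C 15, Proposal D 6. Proposal C and Proposal A advance.
Runoff: Proposal C is ranked above Proposal A on 15 ballots, Proposal A above Proposal C on 19.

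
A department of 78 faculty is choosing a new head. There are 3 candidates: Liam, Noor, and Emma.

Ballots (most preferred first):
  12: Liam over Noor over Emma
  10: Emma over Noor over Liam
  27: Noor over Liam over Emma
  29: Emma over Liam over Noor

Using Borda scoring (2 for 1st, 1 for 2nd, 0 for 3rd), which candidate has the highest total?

Liam

Liam: 12×2 + 10×0 + 27×1 + 29×1 = 80
Noor: 12×1 + 10×1 + 27×2 + 29×0 = 76
Emma: 12×0 + 10×2 + 27×0 + 29×2 = 78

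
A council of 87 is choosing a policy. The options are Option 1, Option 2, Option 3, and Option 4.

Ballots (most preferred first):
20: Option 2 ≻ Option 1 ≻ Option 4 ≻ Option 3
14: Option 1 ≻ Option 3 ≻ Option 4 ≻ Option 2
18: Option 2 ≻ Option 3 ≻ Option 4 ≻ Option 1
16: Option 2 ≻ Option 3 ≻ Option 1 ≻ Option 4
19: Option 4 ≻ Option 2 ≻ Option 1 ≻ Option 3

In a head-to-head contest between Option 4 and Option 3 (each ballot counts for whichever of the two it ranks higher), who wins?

Option 4 is ranked above Option 3 on 39 ballots; Option 3 above Option 4 on 48.

Option 3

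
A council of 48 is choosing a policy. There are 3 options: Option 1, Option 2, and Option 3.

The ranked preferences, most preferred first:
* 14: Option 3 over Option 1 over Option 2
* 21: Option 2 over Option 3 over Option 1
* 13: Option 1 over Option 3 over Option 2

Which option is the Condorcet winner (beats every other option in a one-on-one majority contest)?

Option 3

Option 3 vs Option 1: 35–13
Option 3 vs Option 2: 27–21
Option 3 beats every other option.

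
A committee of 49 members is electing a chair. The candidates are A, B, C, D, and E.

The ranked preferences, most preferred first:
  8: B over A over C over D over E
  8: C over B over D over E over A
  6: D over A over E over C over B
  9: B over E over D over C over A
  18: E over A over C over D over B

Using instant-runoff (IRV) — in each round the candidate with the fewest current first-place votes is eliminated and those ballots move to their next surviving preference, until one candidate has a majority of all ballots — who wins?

B

Round 1: A 0, B 17, C 8, D 6, E 18. A eliminated.
Round 2: B 17, C 8, D 6, E 18. D eliminated.
Round 3: B 17, C 8, E 24. C eliminated.
Round 4: B 25, E 24. B has a majority (≥25).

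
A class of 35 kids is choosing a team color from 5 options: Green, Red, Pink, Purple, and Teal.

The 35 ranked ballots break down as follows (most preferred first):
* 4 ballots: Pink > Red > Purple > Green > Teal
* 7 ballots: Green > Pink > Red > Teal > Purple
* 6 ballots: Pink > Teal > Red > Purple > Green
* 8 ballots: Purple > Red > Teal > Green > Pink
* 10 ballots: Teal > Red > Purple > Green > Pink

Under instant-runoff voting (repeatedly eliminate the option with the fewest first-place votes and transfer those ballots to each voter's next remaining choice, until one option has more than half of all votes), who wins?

Teal

Round 1: Green 7, Red 0, Pink 10, Purple 8, Teal 10. Red eliminated.
Round 2: Green 7, Pink 10, Purple 8, Teal 10. Green eliminated.
Round 3: Pink 17, Purple 8, Teal 10. Purple eliminated.
Round 4: Pink 17, Teal 18. Teal has a majority (≥18).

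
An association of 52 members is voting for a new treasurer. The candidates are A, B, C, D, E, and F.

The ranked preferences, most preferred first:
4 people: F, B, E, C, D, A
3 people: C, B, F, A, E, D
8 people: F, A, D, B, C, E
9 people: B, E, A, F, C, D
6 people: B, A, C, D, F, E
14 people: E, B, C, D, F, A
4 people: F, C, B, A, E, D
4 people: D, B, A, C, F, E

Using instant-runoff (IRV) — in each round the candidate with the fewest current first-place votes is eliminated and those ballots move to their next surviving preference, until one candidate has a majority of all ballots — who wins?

Round 1: A 0, B 15, C 3, D 4, E 14, F 16. A eliminated.
Round 2: B 15, C 3, D 4, E 14, F 16. C eliminated.
Round 3: B 18, D 4, E 14, F 16. D eliminated.
Round 4: B 22, E 14, F 16. E eliminated.
Round 5: B 36, F 16. B has a majority (≥27).

B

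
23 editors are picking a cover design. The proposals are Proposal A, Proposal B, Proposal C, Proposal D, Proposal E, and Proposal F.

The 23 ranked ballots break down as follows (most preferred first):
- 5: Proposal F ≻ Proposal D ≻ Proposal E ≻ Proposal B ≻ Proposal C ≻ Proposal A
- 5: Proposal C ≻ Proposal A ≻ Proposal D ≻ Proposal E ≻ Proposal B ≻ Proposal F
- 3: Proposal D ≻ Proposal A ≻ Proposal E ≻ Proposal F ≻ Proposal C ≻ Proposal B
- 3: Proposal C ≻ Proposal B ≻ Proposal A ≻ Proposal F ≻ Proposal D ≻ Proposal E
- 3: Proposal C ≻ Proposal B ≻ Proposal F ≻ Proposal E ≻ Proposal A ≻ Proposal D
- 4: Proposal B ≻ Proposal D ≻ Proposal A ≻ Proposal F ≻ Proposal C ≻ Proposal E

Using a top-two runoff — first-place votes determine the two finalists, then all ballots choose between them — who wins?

Proposal F

Round 1 first-place votes: Proposal A 0, Proposal B 4, Proposal C 11, Proposal D 3, Proposal E 0, Proposal F 5. Proposal C and Proposal F advance.
Runoff: Proposal C is ranked above Proposal F on 11 ballots, Proposal F above Proposal C on 12.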